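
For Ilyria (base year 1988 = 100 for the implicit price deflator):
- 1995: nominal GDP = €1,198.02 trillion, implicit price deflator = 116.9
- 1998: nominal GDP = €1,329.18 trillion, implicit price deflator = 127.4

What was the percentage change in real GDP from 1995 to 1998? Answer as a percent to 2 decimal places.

1.80%

Deflate each year: 1995 → 1198.02/1.169 = 1024.82; 1998 → 1329.18/1.274 = 1043.31.
So real GDP changed by 1043.31/1024.82 − 1 = 0.0180, i.e. 1.80%.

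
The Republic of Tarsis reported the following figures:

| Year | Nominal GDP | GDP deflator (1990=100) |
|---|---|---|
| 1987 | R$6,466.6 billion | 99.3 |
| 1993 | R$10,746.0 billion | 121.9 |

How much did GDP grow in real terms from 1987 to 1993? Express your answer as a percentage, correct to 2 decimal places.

35.37%

Real GDP 1987 = 6466.6 / 0.993 = 6512.19.
Real GDP 1993 = 10746.0 / 1.219 = 8815.42.
Real growth = 8815.42 / 6512.19 − 1 = 0.3537.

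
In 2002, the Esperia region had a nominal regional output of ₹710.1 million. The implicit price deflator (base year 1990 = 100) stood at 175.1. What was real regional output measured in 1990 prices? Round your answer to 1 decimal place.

Real regional output = Nominal / (implicit price deflator/100) = 710.1 / 1.751 = 405.54.

₹405.5 million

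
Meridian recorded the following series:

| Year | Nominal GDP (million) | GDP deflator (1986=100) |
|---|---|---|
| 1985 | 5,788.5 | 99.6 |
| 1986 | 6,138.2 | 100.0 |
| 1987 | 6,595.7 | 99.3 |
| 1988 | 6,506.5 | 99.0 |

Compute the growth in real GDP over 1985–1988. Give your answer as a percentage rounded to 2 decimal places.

13.09%

Real GDP 1985 = 5788.5/0.996 = 5811.75.
Real GDP 1988 = 6506.5/0.990 = 6572.22.
Change = 6572.22/5811.75 − 1 = 0.1309.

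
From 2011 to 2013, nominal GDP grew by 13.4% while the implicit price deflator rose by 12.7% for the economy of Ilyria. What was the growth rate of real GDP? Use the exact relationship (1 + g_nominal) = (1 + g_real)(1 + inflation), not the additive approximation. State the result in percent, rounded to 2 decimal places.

0.62%

(1 + g_nom) = (1 + g_real)(1 + π), so g_real = 1.1340 / 1.1270 − 1 = 0.00621.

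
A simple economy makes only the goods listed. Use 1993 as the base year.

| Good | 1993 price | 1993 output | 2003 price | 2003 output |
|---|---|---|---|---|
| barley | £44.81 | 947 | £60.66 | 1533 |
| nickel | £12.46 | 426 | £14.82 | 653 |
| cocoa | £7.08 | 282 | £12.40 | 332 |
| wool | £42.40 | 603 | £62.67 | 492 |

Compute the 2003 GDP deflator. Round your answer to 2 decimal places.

137.56

Nominal GDP 2003 = 60.66·1533 + 14.82·653 + 12.40·332 + 62.67·492 = 137619.68.
Real GDP 2003 (at 1993 prices) = 44.81·1533 + 12.46·653 + 7.08·332 + 42.40·492 = 100041.47.
Deflator = Nominal/Real × 100 = 137619.68/100041.47 × 100 = 137.563.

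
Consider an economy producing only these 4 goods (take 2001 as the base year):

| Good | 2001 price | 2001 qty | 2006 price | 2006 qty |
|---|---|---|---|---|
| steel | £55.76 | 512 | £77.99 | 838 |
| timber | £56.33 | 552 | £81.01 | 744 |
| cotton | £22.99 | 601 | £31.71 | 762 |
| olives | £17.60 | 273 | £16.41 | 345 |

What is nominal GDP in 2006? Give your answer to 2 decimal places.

£155451.53

Nominal GDP 2006 = Σ (p_2006 × q_2006) = 77.99·838 + 81.01·744 + 31.71·762 + 16.41·345 = 155451.53.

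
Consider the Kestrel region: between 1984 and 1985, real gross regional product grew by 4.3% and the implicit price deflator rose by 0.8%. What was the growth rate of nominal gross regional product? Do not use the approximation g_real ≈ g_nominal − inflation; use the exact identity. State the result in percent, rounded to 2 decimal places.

(1 + g_nom) = (1 + g_real)(1 + π) = 1.0430 × 1.0080 = 1.05134.

5.13%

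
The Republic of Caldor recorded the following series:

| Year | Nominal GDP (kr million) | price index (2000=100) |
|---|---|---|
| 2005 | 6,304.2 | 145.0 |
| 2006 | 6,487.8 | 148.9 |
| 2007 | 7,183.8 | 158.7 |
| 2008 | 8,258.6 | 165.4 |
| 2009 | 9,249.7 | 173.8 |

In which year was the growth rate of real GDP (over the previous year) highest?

2008

2006: real = 6487.8/1.489 = 4357.15; growth vs 2005 (4347.72) = 0.22%.
2007: real = 7183.8/1.587 = 4526.65; growth vs 2006 (4357.15) = 3.89%.
2008: real = 8258.6/1.654 = 4993.11; growth vs 2007 (4526.65) = 10.30%.
2009: real = 9249.7/1.738 = 5322.04; growth vs 2008 (4993.11) = 6.59%.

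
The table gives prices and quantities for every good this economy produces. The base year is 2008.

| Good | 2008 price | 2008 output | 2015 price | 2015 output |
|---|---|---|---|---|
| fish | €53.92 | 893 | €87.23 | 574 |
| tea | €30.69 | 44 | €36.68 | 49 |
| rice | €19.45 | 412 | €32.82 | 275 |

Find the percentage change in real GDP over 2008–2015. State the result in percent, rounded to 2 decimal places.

Real GDP 2008 = Nominal GDP 2008 = 53.92·893 + 30.69·44 + 19.45·412 = 57514.32.
Real GDP 2015 (at 2008 prices) = 53.92·574 + 30.69·49 + 19.45·275 = 37802.64.
Real growth = 37802.64/57514.32 − 1 = -0.3427.

-34.27%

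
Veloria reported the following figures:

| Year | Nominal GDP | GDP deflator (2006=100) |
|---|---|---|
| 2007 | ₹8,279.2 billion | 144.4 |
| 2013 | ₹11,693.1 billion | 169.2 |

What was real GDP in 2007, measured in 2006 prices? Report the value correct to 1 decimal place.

₹5,733.5 billion

Real GDP = Nominal / (GDP deflator/100) = 8279.2 / 1.444 = 5733.52.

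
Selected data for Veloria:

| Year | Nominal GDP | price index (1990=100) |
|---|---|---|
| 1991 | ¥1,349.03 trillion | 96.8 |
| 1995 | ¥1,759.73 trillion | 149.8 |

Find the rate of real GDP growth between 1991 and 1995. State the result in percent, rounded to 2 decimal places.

-15.71%

Deflate each year: 1991 → 1349.03/0.968 = 1393.63; 1995 → 1759.73/1.498 = 1174.72.
So real GDP changed by 1174.72/1393.63 − 1 = -0.1571, i.e. -15.71%.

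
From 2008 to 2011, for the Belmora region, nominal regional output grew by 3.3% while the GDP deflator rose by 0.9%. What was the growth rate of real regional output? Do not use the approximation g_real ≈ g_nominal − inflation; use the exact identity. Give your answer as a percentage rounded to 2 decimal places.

2.38%

(1 + g_nom) = (1 + g_real)(1 + π), so g_real = 1.0330 / 1.0090 − 1 = 0.02379.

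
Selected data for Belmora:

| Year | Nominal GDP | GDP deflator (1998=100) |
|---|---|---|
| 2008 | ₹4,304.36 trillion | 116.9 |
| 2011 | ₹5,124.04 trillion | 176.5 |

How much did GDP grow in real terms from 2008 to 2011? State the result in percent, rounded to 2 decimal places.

-21.16%

Real GDP 2008 = 4304.36 / 1.169 = 3682.09.
Real GDP 2011 = 5124.04 / 1.765 = 2903.14.
Real growth = 2903.14 / 3682.09 − 1 = -0.2116.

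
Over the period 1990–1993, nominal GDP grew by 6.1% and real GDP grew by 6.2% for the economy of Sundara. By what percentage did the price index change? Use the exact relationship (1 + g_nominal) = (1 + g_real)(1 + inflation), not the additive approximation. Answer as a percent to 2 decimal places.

-0.09%

(1 + g_nom) = (1 + g_real)(1 + π), so π = 1.0610 / 1.0620 − 1 = -0.00094.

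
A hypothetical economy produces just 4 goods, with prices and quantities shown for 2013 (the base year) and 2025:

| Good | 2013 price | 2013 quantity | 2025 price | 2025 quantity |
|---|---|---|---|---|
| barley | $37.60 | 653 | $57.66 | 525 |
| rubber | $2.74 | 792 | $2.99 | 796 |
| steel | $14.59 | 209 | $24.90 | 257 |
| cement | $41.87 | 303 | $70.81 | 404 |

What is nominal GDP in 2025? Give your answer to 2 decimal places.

$67658.08

Nominal GDP 2025 = Σ (p_2025 × q_2025) = 57.66·525 + 2.99·796 + 24.90·257 + 70.81·404 = 67658.08.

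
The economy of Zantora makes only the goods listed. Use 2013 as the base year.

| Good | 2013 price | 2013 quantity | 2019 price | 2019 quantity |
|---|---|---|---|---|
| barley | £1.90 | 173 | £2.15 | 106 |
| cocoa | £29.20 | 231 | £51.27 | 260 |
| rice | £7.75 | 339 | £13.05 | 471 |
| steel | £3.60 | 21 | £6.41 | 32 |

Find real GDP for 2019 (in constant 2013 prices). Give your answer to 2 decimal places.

Real GDP 2019 = Σ (p_2013 × q_2019) = 1.90·106 + 29.20·260 + 7.75·471 + 3.60·32 = 11558.85.

£11558.85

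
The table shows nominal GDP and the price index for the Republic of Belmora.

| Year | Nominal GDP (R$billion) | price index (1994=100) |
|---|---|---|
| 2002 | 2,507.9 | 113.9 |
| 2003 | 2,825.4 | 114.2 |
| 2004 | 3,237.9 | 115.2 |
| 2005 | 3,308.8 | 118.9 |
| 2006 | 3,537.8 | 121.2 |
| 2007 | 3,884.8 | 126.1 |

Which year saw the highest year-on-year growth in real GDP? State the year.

2004

2003: real = 2825.4/1.142 = 2474.08; growth vs 2002 (2201.84) = 12.36%.
2004: real = 3237.9/1.152 = 2810.68; growth vs 2003 (2474.08) = 13.61%.
2005: real = 3308.8/1.189 = 2782.84; growth vs 2004 (2810.68) = -0.99%.
2006: real = 3537.8/1.212 = 2918.98; growth vs 2005 (2782.84) = 4.89%.
2007: real = 3884.8/1.261 = 3080.73; growth vs 2006 (2918.98) = 5.54%.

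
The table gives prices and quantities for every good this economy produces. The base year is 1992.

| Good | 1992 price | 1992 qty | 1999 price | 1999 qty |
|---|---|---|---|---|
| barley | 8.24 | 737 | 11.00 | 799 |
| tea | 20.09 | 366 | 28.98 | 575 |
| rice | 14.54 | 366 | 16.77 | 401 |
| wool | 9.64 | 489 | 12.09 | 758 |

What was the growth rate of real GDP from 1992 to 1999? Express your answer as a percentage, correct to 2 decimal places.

Real GDP 1992 = Nominal GDP 1992 = 8.24·737 + 20.09·366 + 14.54·366 + 9.64·489 = 23461.42.
Real GDP 1999 (at 1992 prices) = 8.24·799 + 20.09·575 + 14.54·401 + 9.64·758 = 31273.17.
Real growth = 31273.17/23461.42 − 1 = 0.3330.

33.30%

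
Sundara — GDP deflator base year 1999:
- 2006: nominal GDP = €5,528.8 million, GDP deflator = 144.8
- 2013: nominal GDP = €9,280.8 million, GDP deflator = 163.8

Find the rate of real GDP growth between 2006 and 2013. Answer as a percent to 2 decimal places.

Deflate each year: 2006 → 5528.8/1.448 = 3818.23; 2013 → 9280.8/1.638 = 5665.93.
So real GDP changed by 5665.93/3818.23 − 1 = 0.4839, i.e. 48.39%.

48.39%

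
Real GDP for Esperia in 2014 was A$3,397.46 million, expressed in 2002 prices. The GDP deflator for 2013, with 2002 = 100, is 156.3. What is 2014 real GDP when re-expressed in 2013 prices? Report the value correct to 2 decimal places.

Real GDP in 2013 prices = Real GDP in 2002 prices × (P_2013/P_2002) = 3397.46 × 1.563 = 5310.23.

A$5,310.23 million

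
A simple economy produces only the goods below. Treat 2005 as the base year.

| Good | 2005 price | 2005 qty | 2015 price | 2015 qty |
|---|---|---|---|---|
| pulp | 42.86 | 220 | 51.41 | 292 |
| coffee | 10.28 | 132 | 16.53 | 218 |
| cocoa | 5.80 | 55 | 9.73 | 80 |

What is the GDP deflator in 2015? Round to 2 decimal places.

127.42

Nominal GDP 2015 = 51.41·292 + 16.53·218 + 9.73·80 = 19393.66.
Real GDP 2015 (at 2005 prices) = 42.86·292 + 10.28·218 + 5.80·80 = 15220.16.
Deflator = Nominal/Real × 100 = 19393.66/15220.16 × 100 = 127.421.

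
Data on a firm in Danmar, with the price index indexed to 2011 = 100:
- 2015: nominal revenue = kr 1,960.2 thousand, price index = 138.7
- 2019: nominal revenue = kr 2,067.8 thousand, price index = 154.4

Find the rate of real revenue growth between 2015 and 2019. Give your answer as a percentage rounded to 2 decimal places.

Real revenue 2015 = 1960.2 / 1.387 = 1413.27.
Real revenue 2019 = 2067.8 / 1.544 = 1339.25.
Real growth = 1339.25 / 1413.27 − 1 = -0.0524.

-5.24%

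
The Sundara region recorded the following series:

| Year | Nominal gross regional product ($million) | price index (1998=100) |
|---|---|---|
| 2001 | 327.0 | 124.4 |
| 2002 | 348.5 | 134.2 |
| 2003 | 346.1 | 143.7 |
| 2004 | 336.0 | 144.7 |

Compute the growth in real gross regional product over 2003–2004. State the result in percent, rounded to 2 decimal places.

-3.59%

Real gross regional product 2003 = 346.1/1.437 = 240.85.
Real gross regional product 2004 = 336.0/1.447 = 232.20.
Change = 232.20/240.85 − 1 = -0.0359.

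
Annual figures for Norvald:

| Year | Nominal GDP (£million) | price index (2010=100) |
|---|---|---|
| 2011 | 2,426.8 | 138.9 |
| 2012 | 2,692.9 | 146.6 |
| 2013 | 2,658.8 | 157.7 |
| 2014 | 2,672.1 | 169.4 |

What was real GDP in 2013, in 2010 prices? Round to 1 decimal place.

Real GDP 2013 = 2658.8 / 1.577 = 1685.99.

£1,686.0 million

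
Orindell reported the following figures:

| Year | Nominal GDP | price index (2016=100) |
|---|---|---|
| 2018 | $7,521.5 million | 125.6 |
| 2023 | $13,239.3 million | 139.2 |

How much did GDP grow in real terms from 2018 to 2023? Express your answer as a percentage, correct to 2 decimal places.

58.82%

Deflate each year: 2018 → 7521.5/1.256 = 5988.46; 2023 → 13239.3/1.392 = 9510.99.
So real GDP changed by 9510.99/5988.46 − 1 = 0.5882, i.e. 58.82%.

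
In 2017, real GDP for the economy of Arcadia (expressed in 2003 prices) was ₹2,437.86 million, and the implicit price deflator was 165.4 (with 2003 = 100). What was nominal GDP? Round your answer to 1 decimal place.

Nominal GDP = Real × (implicit price deflator/100) = 2437.86 × 1.654 = 4032.22.

₹4,032.2 million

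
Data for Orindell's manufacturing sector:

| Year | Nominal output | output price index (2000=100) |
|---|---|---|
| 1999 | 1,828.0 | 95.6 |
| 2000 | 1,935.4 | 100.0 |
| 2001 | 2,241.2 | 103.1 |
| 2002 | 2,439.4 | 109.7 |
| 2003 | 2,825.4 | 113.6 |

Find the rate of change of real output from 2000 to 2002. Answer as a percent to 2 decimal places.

Real output 2000 = 1935.4/1.000 = 1935.40.
Real output 2002 = 2439.4/1.097 = 2223.70.
Change = 2223.70/1935.40 − 1 = 0.1490.

14.90%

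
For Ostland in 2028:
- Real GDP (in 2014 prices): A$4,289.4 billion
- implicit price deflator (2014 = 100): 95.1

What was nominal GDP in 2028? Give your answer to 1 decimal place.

Nominal GDP = Real × (implicit price deflator/100) = 4289.4 × 0.951 = 4079.22.

A$4,079.2 billion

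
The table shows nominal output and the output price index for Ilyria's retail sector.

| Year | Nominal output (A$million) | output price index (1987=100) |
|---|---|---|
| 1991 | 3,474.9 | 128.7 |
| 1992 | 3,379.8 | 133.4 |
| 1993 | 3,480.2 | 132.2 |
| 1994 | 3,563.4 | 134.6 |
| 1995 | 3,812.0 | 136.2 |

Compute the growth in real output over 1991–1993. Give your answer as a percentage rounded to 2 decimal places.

-2.50%

Real output 1991 = 3474.9/1.287 = 2700.00.
Real output 1993 = 3480.2/1.322 = 2632.53.
Change = 2632.53/2700.00 − 1 = -0.0250.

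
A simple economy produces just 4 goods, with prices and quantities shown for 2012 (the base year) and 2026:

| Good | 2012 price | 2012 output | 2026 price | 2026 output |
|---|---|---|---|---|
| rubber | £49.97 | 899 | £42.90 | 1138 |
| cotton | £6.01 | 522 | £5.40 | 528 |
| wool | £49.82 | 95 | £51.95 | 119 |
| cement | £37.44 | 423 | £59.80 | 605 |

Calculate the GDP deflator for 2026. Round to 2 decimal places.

Nominal GDP 2026 = 42.90·1138 + 5.40·528 + 51.95·119 + 59.80·605 = 94032.45.
Real GDP 2026 (at 2012 prices) = 49.97·1138 + 6.01·528 + 49.82·119 + 37.44·605 = 88618.92.
Deflator = Nominal/Real × 100 = 94032.45/88618.92 × 100 = 106.109.

106.11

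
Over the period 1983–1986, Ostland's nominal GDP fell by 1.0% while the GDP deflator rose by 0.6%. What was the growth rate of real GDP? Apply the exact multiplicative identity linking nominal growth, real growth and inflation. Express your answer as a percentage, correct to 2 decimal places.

-1.59%

(1 + g_nom) = (1 + g_real)(1 + π), so g_real = 0.9900 / 1.0060 − 1 = -0.01590.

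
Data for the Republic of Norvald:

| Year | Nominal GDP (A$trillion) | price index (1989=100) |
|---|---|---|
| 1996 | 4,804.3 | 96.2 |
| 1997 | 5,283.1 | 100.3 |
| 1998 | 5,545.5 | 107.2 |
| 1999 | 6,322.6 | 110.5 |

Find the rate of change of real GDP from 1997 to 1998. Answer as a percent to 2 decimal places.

-1.79%

Real GDP 1997 = 5283.1/1.003 = 5267.30.
Real GDP 1998 = 5545.5/1.072 = 5173.04.
Change = 5173.04/5267.30 − 1 = -0.0179.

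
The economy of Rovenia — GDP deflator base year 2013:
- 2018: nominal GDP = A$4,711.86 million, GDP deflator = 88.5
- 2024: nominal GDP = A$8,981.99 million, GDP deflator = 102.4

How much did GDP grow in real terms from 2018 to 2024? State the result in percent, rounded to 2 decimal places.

Deflate each year: 2018 → 4711.86/0.885 = 5324.14; 2024 → 8981.99/1.024 = 8771.47.
So real GDP changed by 8771.47/5324.14 − 1 = 0.6475, i.e. 64.75%.

64.75%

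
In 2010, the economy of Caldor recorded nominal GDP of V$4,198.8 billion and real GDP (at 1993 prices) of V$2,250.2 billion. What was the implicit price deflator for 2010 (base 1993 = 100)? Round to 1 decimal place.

implicit price deflator = (Nominal / Real) × 100 = 4198.8 / 2250.2 × 100 = 186.60.

186.6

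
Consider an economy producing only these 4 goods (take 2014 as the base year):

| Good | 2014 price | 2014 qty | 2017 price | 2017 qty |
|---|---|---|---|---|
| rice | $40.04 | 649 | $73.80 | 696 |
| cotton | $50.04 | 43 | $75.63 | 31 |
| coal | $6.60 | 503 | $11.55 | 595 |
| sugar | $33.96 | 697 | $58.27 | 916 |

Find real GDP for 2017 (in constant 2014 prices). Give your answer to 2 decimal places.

$64453.44

Real GDP 2017 = Σ (p_2014 × q_2017) = 40.04·696 + 50.04·31 + 6.60·595 + 33.96·916 = 64453.44.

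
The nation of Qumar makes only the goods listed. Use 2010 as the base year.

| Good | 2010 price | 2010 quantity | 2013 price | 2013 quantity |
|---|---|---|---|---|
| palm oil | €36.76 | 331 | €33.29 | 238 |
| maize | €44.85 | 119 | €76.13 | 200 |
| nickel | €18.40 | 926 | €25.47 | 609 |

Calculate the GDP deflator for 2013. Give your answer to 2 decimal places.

133.66

Nominal GDP 2013 = 33.29·238 + 76.13·200 + 25.47·609 = 38660.25.
Real GDP 2013 (at 2010 prices) = 36.76·238 + 44.85·200 + 18.40·609 = 28924.48.
Deflator = Nominal/Real × 100 = 38660.25/28924.48 × 100 = 133.659.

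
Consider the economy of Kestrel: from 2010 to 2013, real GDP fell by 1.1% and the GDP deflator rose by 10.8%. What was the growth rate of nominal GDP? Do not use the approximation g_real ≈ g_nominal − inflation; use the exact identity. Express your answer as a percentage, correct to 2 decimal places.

9.58%

(1 + g_nom) = (1 + g_real)(1 + π) = 0.9890 × 1.1080 = 1.09581.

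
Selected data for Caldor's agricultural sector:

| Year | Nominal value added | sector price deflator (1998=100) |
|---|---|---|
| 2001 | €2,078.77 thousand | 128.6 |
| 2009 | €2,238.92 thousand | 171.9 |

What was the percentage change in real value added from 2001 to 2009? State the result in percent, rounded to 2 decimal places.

-19.43%

Deflate each year: 2001 → 2078.77/1.286 = 1616.46; 2009 → 2238.92/1.719 = 1302.45.
So real value added changed by 1302.45/1616.46 − 1 = -0.1943, i.e. -19.43%.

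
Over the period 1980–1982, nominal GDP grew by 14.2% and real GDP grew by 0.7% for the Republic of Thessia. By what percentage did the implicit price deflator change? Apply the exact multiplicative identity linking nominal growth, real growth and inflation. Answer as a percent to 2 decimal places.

(1 + g_nom) = (1 + g_real)(1 + π), so π = 1.1420 / 1.0070 − 1 = 0.13406.

13.41%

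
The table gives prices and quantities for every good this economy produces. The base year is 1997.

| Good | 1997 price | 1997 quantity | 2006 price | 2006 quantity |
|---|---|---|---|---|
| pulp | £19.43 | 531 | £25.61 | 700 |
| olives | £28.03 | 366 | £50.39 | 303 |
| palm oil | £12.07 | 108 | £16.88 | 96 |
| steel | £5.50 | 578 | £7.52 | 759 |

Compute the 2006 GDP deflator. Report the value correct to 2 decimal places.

147.75

Nominal GDP 2006 = 25.61·700 + 50.39·303 + 16.88·96 + 7.52·759 = 40523.33.
Real GDP 2006 (at 1997 prices) = 19.43·700 + 28.03·303 + 12.07·96 + 5.50·759 = 27427.31.
Deflator = Nominal/Real × 100 = 40523.33/27427.31 × 100 = 147.748.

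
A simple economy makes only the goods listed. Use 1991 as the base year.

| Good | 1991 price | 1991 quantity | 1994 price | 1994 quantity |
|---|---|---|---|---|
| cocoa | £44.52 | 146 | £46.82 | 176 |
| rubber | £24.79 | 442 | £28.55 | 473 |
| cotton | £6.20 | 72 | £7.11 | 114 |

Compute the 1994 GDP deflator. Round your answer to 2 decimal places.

111.28

Nominal GDP 1994 = 46.82·176 + 28.55·473 + 7.11·114 = 22555.01.
Real GDP 1994 (at 1991 prices) = 44.52·176 + 24.79·473 + 6.20·114 = 20267.99.
Deflator = Nominal/Real × 100 = 22555.01/20267.99 × 100 = 111.284.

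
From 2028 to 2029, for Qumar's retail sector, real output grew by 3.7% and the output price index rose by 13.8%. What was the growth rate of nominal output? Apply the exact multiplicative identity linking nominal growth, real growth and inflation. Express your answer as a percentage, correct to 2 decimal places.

18.01%

(1 + g_nom) = (1 + g_real)(1 + π) = 1.0370 × 1.1380 = 1.18011.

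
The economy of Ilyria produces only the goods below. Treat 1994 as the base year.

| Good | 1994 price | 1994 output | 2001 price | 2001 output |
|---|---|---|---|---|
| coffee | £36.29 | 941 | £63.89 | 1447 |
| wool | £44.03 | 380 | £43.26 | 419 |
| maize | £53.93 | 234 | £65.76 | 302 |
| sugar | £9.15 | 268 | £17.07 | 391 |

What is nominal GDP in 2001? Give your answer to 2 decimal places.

Nominal GDP 2001 = Σ (p_2001 × q_2001) = 63.89·1447 + 43.26·419 + 65.76·302 + 17.07·391 = 137108.66.

£137108.66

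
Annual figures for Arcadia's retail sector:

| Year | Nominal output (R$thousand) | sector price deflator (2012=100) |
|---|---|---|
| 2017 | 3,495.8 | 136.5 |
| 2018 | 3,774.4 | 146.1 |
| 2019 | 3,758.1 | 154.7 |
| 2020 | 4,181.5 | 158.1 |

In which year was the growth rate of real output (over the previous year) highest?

2020

2018: real = 3774.4/1.461 = 2583.44; growth vs 2017 (2561.03) = 0.88%.
2019: real = 3758.1/1.547 = 2429.28; growth vs 2018 (2583.44) = -5.97%.
2020: real = 4181.5/1.581 = 2644.85; growth vs 2019 (2429.28) = 8.87%.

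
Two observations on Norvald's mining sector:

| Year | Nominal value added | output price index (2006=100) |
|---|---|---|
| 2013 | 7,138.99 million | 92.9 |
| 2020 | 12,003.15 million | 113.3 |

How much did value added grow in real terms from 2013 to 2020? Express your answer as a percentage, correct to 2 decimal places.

37.86%

Real value added 2013 = 7138.99 / 0.929 = 7684.60.
Real value added 2020 = 12003.15 / 1.133 = 10594.13.
Real growth = 10594.13 / 7684.60 − 1 = 0.3786.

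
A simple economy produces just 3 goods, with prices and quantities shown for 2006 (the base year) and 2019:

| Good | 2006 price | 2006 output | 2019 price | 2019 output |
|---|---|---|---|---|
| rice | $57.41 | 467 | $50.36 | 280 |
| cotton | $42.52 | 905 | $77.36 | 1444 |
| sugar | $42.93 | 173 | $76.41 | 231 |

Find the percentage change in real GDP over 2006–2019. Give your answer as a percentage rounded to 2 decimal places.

20.18%

Real GDP 2006 = Nominal GDP 2006 = 57.41·467 + 42.52·905 + 42.93·173 = 72717.96.
Real GDP 2019 (at 2006 prices) = 57.41·280 + 42.52·1444 + 42.93·231 = 87390.51.
Real growth = 87390.51/72717.96 − 1 = 0.2018.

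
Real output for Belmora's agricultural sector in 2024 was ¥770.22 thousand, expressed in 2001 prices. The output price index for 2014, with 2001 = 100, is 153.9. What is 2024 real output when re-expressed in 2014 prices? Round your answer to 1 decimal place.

Real output in 2014 prices = Real output in 2001 prices × (P_2014/P_2001) = 770.22 × 1.539 = 1185.37.

¥1,185.4 thousand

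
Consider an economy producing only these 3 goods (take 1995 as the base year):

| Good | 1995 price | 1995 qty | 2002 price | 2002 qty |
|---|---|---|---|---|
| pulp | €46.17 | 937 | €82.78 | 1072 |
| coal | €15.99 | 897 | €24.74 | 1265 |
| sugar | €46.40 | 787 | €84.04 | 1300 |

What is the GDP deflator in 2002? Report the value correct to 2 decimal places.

176.32

Nominal GDP 2002 = 82.78·1072 + 24.74·1265 + 84.04·1300 = 229288.26.
Real GDP 2002 (at 1995 prices) = 46.17·1072 + 15.99·1265 + 46.40·1300 = 130041.59.
Deflator = Nominal/Real × 100 = 229288.26/130041.59 × 100 = 176.319.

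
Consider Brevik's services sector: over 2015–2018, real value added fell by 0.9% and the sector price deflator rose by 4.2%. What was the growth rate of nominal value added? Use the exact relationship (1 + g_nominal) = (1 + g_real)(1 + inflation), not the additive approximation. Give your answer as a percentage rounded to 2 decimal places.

3.26%

(1 + g_nom) = (1 + g_real)(1 + π) = 0.9910 × 1.0420 = 1.03262.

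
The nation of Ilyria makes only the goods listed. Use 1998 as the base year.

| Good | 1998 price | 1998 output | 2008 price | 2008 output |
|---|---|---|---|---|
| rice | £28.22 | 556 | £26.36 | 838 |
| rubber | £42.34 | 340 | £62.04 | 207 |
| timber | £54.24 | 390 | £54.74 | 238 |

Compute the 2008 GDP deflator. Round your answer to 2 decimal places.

105.82

Nominal GDP 2008 = 26.36·838 + 62.04·207 + 54.74·238 = 47960.08.
Real GDP 2008 (at 1998 prices) = 28.22·838 + 42.34·207 + 54.24·238 = 45321.86.
Deflator = Nominal/Real × 100 = 47960.08/45321.86 × 100 = 105.821.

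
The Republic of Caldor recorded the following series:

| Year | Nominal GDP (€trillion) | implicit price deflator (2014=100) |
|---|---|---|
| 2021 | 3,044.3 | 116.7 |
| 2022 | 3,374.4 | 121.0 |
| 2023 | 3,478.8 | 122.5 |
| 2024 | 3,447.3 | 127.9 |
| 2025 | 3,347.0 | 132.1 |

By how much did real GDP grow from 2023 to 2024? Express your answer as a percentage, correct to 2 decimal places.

-5.09%

Real GDP 2023 = 3478.8/1.225 = 2839.84.
Real GDP 2024 = 3447.3/1.279 = 2695.31.
Change = 2695.31/2839.84 − 1 = -0.0509.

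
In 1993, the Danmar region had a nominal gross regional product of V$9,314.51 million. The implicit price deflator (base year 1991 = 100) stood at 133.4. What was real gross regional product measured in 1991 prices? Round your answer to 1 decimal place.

V$6,982.4 million

Real gross regional product = Nominal / (implicit price deflator/100) = 9314.51 / 1.334 = 6982.39.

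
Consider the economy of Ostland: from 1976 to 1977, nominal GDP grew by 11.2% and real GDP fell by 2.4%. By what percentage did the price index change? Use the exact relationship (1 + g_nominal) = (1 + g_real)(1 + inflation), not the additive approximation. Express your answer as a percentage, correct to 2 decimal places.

13.93%

(1 + g_nom) = (1 + g_real)(1 + π), so π = 1.1120 / 0.9760 − 1 = 0.13934.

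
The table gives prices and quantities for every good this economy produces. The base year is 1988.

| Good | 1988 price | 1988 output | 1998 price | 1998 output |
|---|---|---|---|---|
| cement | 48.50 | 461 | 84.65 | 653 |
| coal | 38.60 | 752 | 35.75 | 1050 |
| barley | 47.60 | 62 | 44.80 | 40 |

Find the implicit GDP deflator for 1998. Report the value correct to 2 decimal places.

Nominal GDP 1998 = 84.65·653 + 35.75·1050 + 44.80·40 = 94605.95.
Real GDP 1998 (at 1988 prices) = 48.50·653 + 38.60·1050 + 47.60·40 = 74104.50.
Deflator = Nominal/Real × 100 = 94605.95/74104.50 × 100 = 127.666.

127.67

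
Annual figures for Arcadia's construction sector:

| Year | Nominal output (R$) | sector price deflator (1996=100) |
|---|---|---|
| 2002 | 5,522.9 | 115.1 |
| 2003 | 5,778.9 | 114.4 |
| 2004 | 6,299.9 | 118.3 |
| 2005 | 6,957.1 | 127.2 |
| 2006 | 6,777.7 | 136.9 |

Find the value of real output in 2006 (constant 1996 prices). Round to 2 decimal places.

R$4,950.84

Real output 2006 = 6777.7 / 1.369 = 4950.84.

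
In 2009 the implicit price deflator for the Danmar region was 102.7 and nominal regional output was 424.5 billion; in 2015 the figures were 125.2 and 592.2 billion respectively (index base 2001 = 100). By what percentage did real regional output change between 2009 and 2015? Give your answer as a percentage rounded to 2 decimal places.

14.43%

Real regional output 2009 = 424.5 / 1.027 = 413.34.
Real regional output 2015 = 592.2 / 1.252 = 473.00.
Real growth = 473.00 / 413.34 − 1 = 0.1443.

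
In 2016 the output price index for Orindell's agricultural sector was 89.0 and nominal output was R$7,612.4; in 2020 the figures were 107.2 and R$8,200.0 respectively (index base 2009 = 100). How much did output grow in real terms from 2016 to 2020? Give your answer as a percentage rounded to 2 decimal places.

-10.57%

Real output 2016 = 7612.4 / 0.890 = 8553.26.
Real output 2020 = 8200.0 / 1.072 = 7649.25.
Real growth = 7649.25 / 8553.26 − 1 = -0.1057.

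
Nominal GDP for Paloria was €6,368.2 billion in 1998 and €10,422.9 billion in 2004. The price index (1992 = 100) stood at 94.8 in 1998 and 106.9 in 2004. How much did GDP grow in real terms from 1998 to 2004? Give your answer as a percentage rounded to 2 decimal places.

45.15%

Deflate each year: 1998 → 6368.2/0.948 = 6717.51; 2004 → 10422.9/1.069 = 9750.14.
So real GDP changed by 9750.14/6717.51 − 1 = 0.4515, i.e. 45.15%.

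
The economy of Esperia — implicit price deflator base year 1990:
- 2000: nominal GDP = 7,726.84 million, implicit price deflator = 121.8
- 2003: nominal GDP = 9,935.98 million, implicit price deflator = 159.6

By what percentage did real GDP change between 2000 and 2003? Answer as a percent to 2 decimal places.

-1.87%

Deflate each year: 2000 → 7726.84/1.218 = 6343.88; 2003 → 9935.98/1.596 = 6225.55.
So real GDP changed by 6225.55/6343.88 − 1 = -0.0187, i.e. -1.87%.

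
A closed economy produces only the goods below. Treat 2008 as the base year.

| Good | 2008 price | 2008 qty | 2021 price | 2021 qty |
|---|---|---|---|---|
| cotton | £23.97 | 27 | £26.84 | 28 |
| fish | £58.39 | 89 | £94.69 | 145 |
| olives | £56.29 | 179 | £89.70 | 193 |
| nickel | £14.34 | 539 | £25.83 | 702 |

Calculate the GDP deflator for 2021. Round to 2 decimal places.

166.04

Nominal GDP 2021 = 26.84·28 + 94.69·145 + 89.70·193 + 25.83·702 = 49926.33.
Real GDP 2021 (at 2008 prices) = 23.97·28 + 58.39·145 + 56.29·193 + 14.34·702 = 30068.36.
Deflator = Nominal/Real × 100 = 49926.33/30068.36 × 100 = 166.043.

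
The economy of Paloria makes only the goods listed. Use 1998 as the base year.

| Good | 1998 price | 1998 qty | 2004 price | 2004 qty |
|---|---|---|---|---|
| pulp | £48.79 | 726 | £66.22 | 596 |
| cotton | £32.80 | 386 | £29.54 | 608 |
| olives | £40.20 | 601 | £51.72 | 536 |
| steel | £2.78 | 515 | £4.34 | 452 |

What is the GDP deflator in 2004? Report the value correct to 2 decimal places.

121.28

Nominal GDP 2004 = 66.22·596 + 29.54·608 + 51.72·536 + 4.34·452 = 87111.04.
Real GDP 2004 (at 1998 prices) = 48.79·596 + 32.80·608 + 40.20·536 + 2.78·452 = 71825.00.
Deflator = Nominal/Real × 100 = 87111.04/71825.00 × 100 = 121.282.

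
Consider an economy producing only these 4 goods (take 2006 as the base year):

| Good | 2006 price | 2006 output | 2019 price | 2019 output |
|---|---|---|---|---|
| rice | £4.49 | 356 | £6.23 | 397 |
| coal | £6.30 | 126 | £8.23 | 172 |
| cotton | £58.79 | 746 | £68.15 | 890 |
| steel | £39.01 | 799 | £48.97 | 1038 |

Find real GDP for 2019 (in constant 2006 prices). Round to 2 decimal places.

Real GDP 2019 = Σ (p_2006 × q_2019) = 4.49·397 + 6.30·172 + 58.79·890 + 39.01·1038 = 95681.61.

£95681.61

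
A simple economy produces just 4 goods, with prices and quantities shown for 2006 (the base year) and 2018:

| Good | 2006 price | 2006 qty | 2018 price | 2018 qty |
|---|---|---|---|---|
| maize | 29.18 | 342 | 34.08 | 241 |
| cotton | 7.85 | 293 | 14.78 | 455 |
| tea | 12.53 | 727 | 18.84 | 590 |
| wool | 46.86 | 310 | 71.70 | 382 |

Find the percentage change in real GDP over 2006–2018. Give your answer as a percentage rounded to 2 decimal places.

Real GDP 2006 = Nominal GDP 2006 = 29.18·342 + 7.85·293 + 12.53·727 + 46.86·310 = 35915.52.
Real GDP 2018 (at 2006 prices) = 29.18·241 + 7.85·455 + 12.53·590 + 46.86·382 = 35897.35.
Real growth = 35897.35/35915.52 − 1 = -0.0005.

-0.05%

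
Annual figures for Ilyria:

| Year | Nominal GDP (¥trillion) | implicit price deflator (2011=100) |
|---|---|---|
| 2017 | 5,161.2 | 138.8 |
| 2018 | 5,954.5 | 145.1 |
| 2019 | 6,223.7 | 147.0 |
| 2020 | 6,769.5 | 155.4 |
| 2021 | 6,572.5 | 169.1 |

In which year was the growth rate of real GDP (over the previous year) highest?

2018

2018: real = 5954.5/1.451 = 4103.72; growth vs 2017 (3718.44) = 10.36%.
2019: real = 6223.7/1.470 = 4233.81; growth vs 2018 (4103.72) = 3.17%.
2020: real = 6769.5/1.554 = 4356.18; growth vs 2019 (4233.81) = 2.89%.
2021: real = 6572.5/1.691 = 3886.75; growth vs 2020 (4356.18) = -10.78%.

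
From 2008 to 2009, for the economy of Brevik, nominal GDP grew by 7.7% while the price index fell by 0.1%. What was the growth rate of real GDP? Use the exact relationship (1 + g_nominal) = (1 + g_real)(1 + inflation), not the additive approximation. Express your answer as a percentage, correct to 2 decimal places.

(1 + g_nom) = (1 + g_real)(1 + π), so g_real = 1.0770 / 0.9990 − 1 = 0.07808.

7.81%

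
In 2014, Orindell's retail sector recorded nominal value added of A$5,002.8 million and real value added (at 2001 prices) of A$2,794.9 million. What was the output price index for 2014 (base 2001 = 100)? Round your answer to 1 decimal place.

output price index = (Nominal / Real) × 100 = 5002.8 / 2794.9 × 100 = 179.00.

179.0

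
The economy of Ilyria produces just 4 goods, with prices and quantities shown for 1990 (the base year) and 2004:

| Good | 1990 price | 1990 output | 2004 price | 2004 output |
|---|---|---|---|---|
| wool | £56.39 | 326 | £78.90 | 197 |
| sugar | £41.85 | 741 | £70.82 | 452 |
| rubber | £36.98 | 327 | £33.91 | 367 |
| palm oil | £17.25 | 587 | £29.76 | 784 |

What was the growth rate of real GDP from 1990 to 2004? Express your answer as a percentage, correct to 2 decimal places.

-20.24%

Real GDP 1990 = Nominal GDP 1990 = 56.39·326 + 41.85·741 + 36.98·327 + 17.25·587 = 71612.20.
Real GDP 2004 (at 1990 prices) = 56.39·197 + 41.85·452 + 36.98·367 + 17.25·784 = 57120.69.
Real growth = 57120.69/71612.20 − 1 = -0.2024.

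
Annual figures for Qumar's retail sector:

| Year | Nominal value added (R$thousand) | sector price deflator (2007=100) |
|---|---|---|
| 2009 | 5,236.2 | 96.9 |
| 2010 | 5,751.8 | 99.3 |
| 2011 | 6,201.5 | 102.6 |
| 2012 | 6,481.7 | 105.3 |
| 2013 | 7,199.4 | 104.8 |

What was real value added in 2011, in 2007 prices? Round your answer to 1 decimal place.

Real value added 2011 = 6201.5 / 1.026 = 6044.35.

R$6,044.3 thousand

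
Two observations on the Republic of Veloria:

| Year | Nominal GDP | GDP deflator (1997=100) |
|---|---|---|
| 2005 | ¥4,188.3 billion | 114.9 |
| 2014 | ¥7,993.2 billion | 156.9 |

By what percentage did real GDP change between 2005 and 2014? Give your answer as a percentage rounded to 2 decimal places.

39.76%

Real GDP 2005 = 4188.3 / 1.149 = 3645.17.
Real GDP 2014 = 7993.2 / 1.569 = 5094.46.
Real growth = 5094.46 / 3645.17 − 1 = 0.3976.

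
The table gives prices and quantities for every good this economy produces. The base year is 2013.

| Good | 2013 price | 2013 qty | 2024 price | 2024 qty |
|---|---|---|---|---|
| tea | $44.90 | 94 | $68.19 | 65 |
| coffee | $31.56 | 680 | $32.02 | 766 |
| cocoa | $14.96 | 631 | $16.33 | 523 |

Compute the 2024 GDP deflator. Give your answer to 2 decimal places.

107.40

Nominal GDP 2024 = 68.19·65 + 32.02·766 + 16.33·523 = 37500.26.
Real GDP 2024 (at 2013 prices) = 44.90·65 + 31.56·766 + 14.96·523 = 34917.54.
Deflator = Nominal/Real × 100 = 37500.26/34917.54 × 100 = 107.397.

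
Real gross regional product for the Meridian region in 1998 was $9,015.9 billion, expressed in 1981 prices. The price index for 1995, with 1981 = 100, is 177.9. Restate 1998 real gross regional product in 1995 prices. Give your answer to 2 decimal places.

Real gross regional product in 1995 prices = Real gross regional product in 1981 prices × (P_1995/P_1981) = 9015.9 × 1.779 = 16039.29.

$16,039.29 billion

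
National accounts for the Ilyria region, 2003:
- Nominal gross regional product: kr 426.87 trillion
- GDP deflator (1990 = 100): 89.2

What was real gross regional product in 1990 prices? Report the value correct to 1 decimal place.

Real gross regional product = Nominal / (GDP deflator/100) = 426.87 / 0.892 = 478.55.

kr 478.6 trillion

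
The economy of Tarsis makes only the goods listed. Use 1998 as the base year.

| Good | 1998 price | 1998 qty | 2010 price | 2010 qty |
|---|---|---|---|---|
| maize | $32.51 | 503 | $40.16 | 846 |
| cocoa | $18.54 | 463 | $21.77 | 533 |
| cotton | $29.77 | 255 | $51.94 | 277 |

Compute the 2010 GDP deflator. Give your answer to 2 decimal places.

Nominal GDP 2010 = 40.16·846 + 21.77·533 + 51.94·277 = 59966.15.
Real GDP 2010 (at 1998 prices) = 32.51·846 + 18.54·533 + 29.77·277 = 45631.57.
Deflator = Nominal/Real × 100 = 59966.15/45631.57 × 100 = 131.414.

131.41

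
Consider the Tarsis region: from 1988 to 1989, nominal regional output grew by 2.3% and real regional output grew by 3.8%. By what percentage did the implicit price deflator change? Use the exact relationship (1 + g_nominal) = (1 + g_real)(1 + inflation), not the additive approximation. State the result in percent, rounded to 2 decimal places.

(1 + g_nom) = (1 + g_real)(1 + π), so π = 1.0230 / 1.0380 − 1 = -0.01445.

-1.45%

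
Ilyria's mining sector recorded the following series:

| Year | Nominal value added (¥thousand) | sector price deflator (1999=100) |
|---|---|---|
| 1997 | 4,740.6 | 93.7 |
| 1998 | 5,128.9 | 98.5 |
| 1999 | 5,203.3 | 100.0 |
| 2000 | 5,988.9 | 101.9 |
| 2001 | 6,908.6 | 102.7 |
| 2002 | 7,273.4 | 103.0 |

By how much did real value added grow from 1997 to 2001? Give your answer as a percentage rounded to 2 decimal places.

32.96%

Real value added 1997 = 4740.6/0.937 = 5059.34.
Real value added 2001 = 6908.6/1.027 = 6726.97.
Change = 6726.97/5059.34 − 1 = 0.3296.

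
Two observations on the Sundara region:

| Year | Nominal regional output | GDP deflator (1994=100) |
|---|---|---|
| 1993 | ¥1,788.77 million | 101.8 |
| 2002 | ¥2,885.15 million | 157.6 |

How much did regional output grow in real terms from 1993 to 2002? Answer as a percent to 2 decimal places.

4.19%

Deflate each year: 1993 → 1788.77/1.018 = 1757.14; 2002 → 2885.15/1.576 = 1830.68.
So real regional output changed by 1830.68/1757.14 − 1 = 0.0419, i.e. 4.19%.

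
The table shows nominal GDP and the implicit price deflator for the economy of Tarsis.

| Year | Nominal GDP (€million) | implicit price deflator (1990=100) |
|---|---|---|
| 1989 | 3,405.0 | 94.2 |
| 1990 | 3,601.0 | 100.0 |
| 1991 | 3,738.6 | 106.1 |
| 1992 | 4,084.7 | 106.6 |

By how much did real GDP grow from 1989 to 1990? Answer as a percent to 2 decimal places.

-0.38%

Real GDP 1989 = 3405.0/0.942 = 3614.65.
Real GDP 1990 = 3601.0/1.000 = 3601.00.
Change = 3601.00/3614.65 − 1 = -0.0038.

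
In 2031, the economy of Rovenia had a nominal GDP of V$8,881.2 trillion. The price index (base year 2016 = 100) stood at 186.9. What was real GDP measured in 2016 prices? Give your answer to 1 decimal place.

V$4,751.8 trillion

Real GDP = Nominal / (price index/100) = 8881.2 / 1.869 = 4751.85.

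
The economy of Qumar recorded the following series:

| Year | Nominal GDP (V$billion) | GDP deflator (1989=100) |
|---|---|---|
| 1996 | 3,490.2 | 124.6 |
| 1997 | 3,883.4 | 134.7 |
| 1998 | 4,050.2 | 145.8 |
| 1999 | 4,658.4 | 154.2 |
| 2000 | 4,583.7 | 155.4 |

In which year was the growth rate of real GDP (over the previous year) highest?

1999

1997: real = 3883.4/1.347 = 2883.00; growth vs 1996 (2801.12) = 2.92%.
1998: real = 4050.2/1.458 = 2777.91; growth vs 1997 (2883.00) = -3.65%.
1999: real = 4658.4/1.542 = 3021.01; growth vs 1998 (2777.91) = 8.75%.
2000: real = 4583.7/1.554 = 2949.61; growth vs 1999 (3021.01) = -2.36%.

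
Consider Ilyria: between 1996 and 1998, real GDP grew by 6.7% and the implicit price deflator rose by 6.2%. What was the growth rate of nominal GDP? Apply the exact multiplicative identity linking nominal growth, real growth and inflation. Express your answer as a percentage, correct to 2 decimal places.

13.32%

(1 + g_nom) = (1 + g_real)(1 + π) = 1.0670 × 1.0620 = 1.13315.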